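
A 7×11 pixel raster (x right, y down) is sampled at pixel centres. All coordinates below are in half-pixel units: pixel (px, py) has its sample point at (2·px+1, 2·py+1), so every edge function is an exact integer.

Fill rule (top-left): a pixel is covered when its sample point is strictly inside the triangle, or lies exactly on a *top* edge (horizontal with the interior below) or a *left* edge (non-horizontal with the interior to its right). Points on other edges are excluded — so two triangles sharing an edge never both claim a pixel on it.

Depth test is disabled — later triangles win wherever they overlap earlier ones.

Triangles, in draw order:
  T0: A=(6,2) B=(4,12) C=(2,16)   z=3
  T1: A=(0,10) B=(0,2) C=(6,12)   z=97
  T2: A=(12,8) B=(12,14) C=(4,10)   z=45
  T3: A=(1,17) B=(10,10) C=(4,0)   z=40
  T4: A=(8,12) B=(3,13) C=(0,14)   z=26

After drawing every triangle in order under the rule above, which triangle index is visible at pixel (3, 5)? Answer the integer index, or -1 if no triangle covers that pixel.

T0:
  2·area = 12
  edge (6, 2)→(4, 12): d=(-2,10) right/bottom  bias=-1
  edge (4, 12)→(2, 16): d=(-2,4) right/bottom  bias=-1
  edge (2, 16)→(6, 2): d=(4,-14) top-left  bias=+0
    (2,3)@(5, 7): e=[0,6,6] → .  [on edge]
    (1,6)@(3, 13): e=[8,2,2] → X
    (2,6)@(5, 13): e=[-12,-6,30] → .
    (1,7)@(3, 15): e=[4,-2,10] → .
    (1,8)@(3, 17): e=[0,-6,18] → .  [on edge]
  covered (1 px):
    . . . . . . .
    . . . . . . .
    . . . . . . .
    . . . . . . .
    . . . . . . .
    . . . . . . .
    . X . . . . .
    . . . . . . .
    . . . . . . .
    . . . . . . .
    . . . . . . .
T1:
  2·area = 48
  edge (0, 10)→(0, 2): d=(0,-8) top-left  bias=+0
  edge (0, 2)→(6, 12): d=(6,10) right/bottom  bias=-1
  edge (6, 12)→(0, 10): d=(-6,-2) top-left  bias=+0
    (0,2)@(1, 5): e=[8,8,32] → X
    (1,2)@(3, 5): e=[24,-12,36] → .
    (0,3)@(1, 7): e=[8,20,20] → X
    (1,3)@(3, 7): e=[24,0,24] → .  [on edge]
    (0,4)@(1, 9): e=[8,32,8] → X
    (1,4)@(3, 9): e=[24,12,12] → X
    (2,4)@(5, 9): e=[40,-8,16] → .
    (0,5)@(1, 11): e=[8,44,-4] → .
    (1,5)@(3, 11): e=[24,24,0] → X  [on edge]
    (2,5)@(5, 11): e=[40,4,4] → X
    (3,5)@(7, 11): e=[56,-16,8] → .
    (1,6)@(3, 13): e=[24,36,-12] → .
    (4,6)@(9, 13): e=[72,-24,0] → .  [on edge]
    (4,8)@(9, 17): e=[72,0,-24] → .  [on edge]
  covered (6 px):
    . . . . . . .
    . . . . . . .
    X . . . . . .
    X . . . . . .
    X X . . . . .
    . X X . . . .
    . . . . . . .
    . . . . . . .
    . . . . . . .
    . . . . . . .
    . . . . . . .
T2:
  2·area = 48
  edge (12, 8)→(12, 14): d=(0,6) right/bottom  bias=-1
  edge (12, 14)→(4, 10): d=(-8,-4) top-left  bias=+0
  edge (4, 10)→(12, 8): d=(8,-2) top-left  bias=+0
    (4,4)@(9, 9): e=[18,28,2] → X
    (5,4)@(11, 9): e=[6,36,6] → X
    (6,4)@(13, 9): e=[-6,44,10] → .
    (3,5)@(7, 11): e=[30,4,14] → X
    (6,5)@(13, 11): e=[-6,28,26] → .
    (3,6)@(7, 13): e=[30,-12,30] → .
    (4,6)@(9, 13): e=[18,-4,34] → .
    (5,6)@(11, 13): e=[6,4,38] → X
    (6,6)@(13, 13): e=[-6,12,42] → .
    (5,7)@(11, 15): e=[6,-12,54] → .
  covered (6 px):
    . . . . . . .
    . . . . . . .
    . . . . . . .
    . . . . . . .
    . . . . X X .
    . . . X X X .
    . . . . . X .
    . . . . . . .
    . . . . . . .
    . . . . . . .
    . . . . . . .
T3:
  2·area = 132  (B↔C swapped to make it positive)
  edge (1, 17)→(4, 0): d=(3,-17) top-left  bias=+0
  edge (4, 0)→(10, 10): d=(6,10) right/bottom  bias=-1
  edge (10, 10)→(1, 17): d=(-9,7) right/bottom  bias=-1
    (2,1)@(5, 3): e=[26,8,98] → X
    (3,1)@(7, 3): e=[60,-12,84] → .
    (2,2)@(5, 5): e=[32,20,80] → X
    (3,2)@(7, 5): e=[66,0,66] → .  [on edge]
    (1,3)@(3, 7): e=[4,52,76] → X
    (3,3)@(7, 7): e=[72,12,48] → X
    (4,3)@(9, 7): e=[106,-8,34] → .
    (1,4)@(3, 9): e=[10,64,58] → X
    (4,4)@(9, 9): e=[112,4,16] → X
    (5,4)@(11, 9): e=[146,-16,2] → .
    (1,5)@(3, 11): e=[16,76,40] → X
    (4,5)@(9, 11): e=[118,16,-2] → .
    (6,7)@(13, 15): e=[198,0,-66] → .  [on edge]
    (0,8)@(1, 17): e=[0,132,0] → .  [on edge]
  covered (15 px):
    . . . . . . .
    . . X . . . .
    . . X . . . .
    . X X X . . .
    . X X X X . .
    . X X X . . .
    . X X . . . .
    . X . . . . .
    . . . . . . .
    . . . . . . .
    . . . . . . .
T4:
  2·area = 2  (B↔C swapped to make it positive)
  edge (8, 12)→(0, 14): d=(-8,2) right/bottom  bias=-1
  edge (0, 14)→(3, 13): d=(3,-1) top-left  bias=+0
  edge (3, 13)→(8, 12): d=(5,-1) top-left  bias=+0
    (4,5)@(9, 11): e=[6,0,-4] → .  [on edge]
    (6,5)@(13, 11): e=[-2,4,0] → .  [on edge]
    (1,6)@(3, 13): e=[2,0,0] → X  [on edge]
    (2,6)@(5, 13): e=[-2,2,2] → .
    (1,7)@(3, 15): e=[-14,6,10] → .
  covered (1 px):
    . . . . . . .
    . . . . . . .
    . . . . . . .
    . . . . . . .
    . . . . . . .
    . . . . . . .
    . X . . . . .
    . . . . . . .
    . . . . . . .
    . . . . . . .
    . . . . . . .

Z-buffer (winner per pixel, '.' = empty):
  . . . . . . .
  . . 3 . . . .
  1 . 3 . . . .
  1 3 3 3 . . .
  1 3 3 3 3 2 .
  . 3 3 3 2 2 .
  . 4 3 . . 2 .
  . 3 . . . . .
  . . . . . . .
  . . . . . . .
  . . . . . . .

Result: 3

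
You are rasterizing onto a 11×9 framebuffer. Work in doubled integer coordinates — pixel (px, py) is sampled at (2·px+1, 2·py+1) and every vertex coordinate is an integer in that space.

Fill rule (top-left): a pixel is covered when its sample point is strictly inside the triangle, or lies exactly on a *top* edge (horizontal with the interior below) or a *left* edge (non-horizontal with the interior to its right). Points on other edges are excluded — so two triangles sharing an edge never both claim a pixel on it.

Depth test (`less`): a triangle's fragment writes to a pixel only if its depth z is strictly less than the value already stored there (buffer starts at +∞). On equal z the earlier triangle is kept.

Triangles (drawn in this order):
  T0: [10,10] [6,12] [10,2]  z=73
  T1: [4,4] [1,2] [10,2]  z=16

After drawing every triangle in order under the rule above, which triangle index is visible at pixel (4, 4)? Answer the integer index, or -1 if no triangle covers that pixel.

T0:
  2·area = 32
  edge (10, 10)→(6, 12): d=(-4,2) right/bottom  bias=-1
  edge (6, 12)→(10, 2): d=(4,-10) top-left  bias=+0
  edge (10, 2)→(10, 10): d=(0,8) right/bottom  bias=-1
    (4,2)@(9, 5): e=[22,2,8] → #
    (5,2)@(11, 5): e=[18,22,-8] → ·
    (4,3)@(9, 7): e=[14,10,8] → #
    (5,3)@(11, 7): e=[10,30,-8] → ·
    (4,4)@(9, 9): e=[6,18,8] → #
    (5,4)@(11, 9): e=[2,38,-8] → ·
    (3,5)@(7, 11): e=[2,6,24] → #
    (4,5)@(9, 11): e=[-2,26,8] → ·
    (3,6)@(7, 13): e=[-6,14,24] → ·
  covered (4 px):
    · · · · · · · · · · ·
    · · · · · · · · · · ·
    · · · · # · · · · · ·
    · · · · # · · · · · ·
    · · · · # · · · · · ·
    · · · # · · · · · · ·
    · · · · · · · · · · ·
    · · · · · · · · · · ·
    · · · · · · · · · · ·
T1:
  2·area = 18
  edge (4, 4)→(1, 2): d=(-3,-2) top-left  bias=+0
  edge (1, 2)→(10, 2): d=(9,0) top-left  bias=+0
  edge (10, 2)→(4, 4): d=(-6,2) right/bottom  bias=-1
    (6,0)@(13, 1): e=[27,-9,0] → ·  [on edge]
    (1,1)@(3, 3): e=[1,9,8] → #
    (2,1)@(5, 3): e=[5,9,4] → #
    (3,1)@(7, 3): e=[9,9,0] → ·  [on edge]
    (0,2)@(1, 5): e=[-9,27,0] → ·  [on edge]
    (1,2)@(3, 5): e=[-5,27,-4] → ·
    (2,2)@(5, 5): e=[-1,27,-8] → ·
  covered (2 px):
    · · · · · · · · · · ·
    · # # · · · · · · · ·
    · · · · · · · · · · ·
    · · · · · · · · · · ·
    · · · · · · · · · · ·
    · · · · · · · · · · ·
    · · · · · · · · · · ·
    · · · · · · · · · · ·
    · · · · · · · · · · ·

Z-buffer (winner per pixel, '.' = empty):
  . . . . . . . . . . .
  . 1 1 . . . . . . . .
  . . . . 0 . . . . . .
  . . . . 0 . . . . . .
  . . . . 0 . . . . . .
  . . . 0 . . . . . . .
  . . . . . . . . . . .
  . . . . . . . . . . .
  . . . . . . . . . . .

Result: 0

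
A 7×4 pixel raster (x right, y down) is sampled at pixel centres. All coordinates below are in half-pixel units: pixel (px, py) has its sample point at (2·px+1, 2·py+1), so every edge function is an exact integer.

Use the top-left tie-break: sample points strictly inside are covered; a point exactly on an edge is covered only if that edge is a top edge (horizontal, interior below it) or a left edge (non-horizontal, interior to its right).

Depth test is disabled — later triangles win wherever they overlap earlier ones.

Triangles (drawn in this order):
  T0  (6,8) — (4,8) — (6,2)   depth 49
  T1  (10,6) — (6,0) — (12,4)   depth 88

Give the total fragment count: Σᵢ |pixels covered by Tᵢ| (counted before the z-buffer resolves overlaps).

T0:
  2·area = 12
  edge (6, 8)→(4, 8): d=(-2,0) right/bottom  bias=-1
  edge (4, 8)→(6, 2): d=(2,-6) top-left  bias=+0
  edge (6, 2)→(6, 8): d=(0,6) right/bottom  bias=-1
    (2,2)@(5, 5): e=[6,0,6] → #  [on edge]
    (3,2)@(7, 5): e=[6,12,-6] → ·
    (2,3)@(5, 7): e=[2,4,6] → #
    (3,3)@(7, 7): e=[2,16,-6] → ·
  covered (2 px):
    · · · · · · ·
    · · · · · · ·
    · · # · · · ·
    · · # · · · ·
T1:
  2·area = 20
  edge (10, 6)→(6, 0): d=(-4,-6) top-left  bias=+0
  edge (6, 0)→(12, 4): d=(6,4) right/bottom  bias=-1
  edge (12, 4)→(10, 6): d=(-2,2) right/bottom  bias=-1
    (3,0)@(7, 1): e=[2,2,16] → #
    (4,0)@(9, 1): e=[14,-6,12] → ·
    (3,1)@(7, 3): e=[-6,14,12] → ·
    (4,1)@(9, 3): e=[6,6,8] → #
    (5,1)@(11, 3): e=[18,-2,4] → ·
    (6,1)@(13, 3): e=[30,-10,0] → ·  [on edge]
    (4,2)@(9, 5): e=[-2,18,4] → ·
    (5,2)@(11, 5): e=[10,10,0] → ·  [on edge]
    (4,3)@(9, 7): e=[-10,30,0] → ·  [on edge]
  covered (2 px):
    · · · # · · ·
    · · · · # · ·
    · · · · · · ·
    · · · · · · ·

Result: 4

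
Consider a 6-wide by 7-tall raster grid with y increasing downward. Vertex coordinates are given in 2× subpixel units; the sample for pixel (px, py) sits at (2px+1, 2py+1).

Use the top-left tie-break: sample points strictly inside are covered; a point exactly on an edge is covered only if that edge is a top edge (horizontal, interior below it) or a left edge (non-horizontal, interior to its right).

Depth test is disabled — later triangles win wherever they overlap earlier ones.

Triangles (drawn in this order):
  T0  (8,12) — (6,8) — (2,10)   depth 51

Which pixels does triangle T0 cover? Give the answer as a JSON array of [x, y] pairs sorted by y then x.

T0:
  2·area = 20  (B↔C swapped to make it positive)
  edge (8, 12)→(2, 10): d=(-6,-2) top-left  bias=+0
  edge (2, 10)→(6, 8): d=(4,-2) top-left  bias=+0
  edge (6, 8)→(8, 12): d=(2,4) right/bottom  bias=-1
    (2,4)@(5, 9): e=[12,2,6] → #
    (3,4)@(7, 9): e=[16,6,-2] → ·
    (2,5)@(5, 11): e=[0,10,10] → #  [on edge]
    (3,5)@(7, 11): e=[4,14,2] → #
    (4,5)@(9, 11): e=[8,18,-6] → ·
    (2,6)@(5, 13): e=[-12,18,14] → ·
    (3,6)@(7, 13): e=[-8,22,6] → ·
    (5,6)@(11, 13): e=[0,30,-10] → ·  [on edge]
  covered (3 px):
    · · · · · ·
    · · · · · ·
    · · · · · ·
    · · · · · ·
    · · # · · ·
    · · # # · ·
    · · · · · ·

Final: [[2,4],[2,5],[3,5]]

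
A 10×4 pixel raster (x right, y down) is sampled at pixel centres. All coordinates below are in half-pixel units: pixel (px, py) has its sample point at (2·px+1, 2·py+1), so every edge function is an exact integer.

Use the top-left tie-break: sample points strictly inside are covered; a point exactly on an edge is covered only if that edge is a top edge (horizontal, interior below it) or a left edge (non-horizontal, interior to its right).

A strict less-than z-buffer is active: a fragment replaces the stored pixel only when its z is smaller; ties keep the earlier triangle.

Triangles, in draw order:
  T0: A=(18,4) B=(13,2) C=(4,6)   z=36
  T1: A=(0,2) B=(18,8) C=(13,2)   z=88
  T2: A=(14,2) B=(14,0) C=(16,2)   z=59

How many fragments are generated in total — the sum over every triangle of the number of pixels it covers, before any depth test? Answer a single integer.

T0:
  2·area = 38  (B↔C swapped to make it positive)
  edge (18, 4)→(4, 6): d=(-14,2) right/bottom  bias=-1
  edge (4, 6)→(13, 2): d=(9,-4) top-left  bias=+0
  edge (13, 2)→(18, 4): d=(5,2) right/bottom  bias=-1
    (5,1)@(11, 3): e=[28,1,9] → █
    (6,1)@(13, 3): e=[24,9,5] → █
    (7,1)@(15, 3): e=[20,17,1] → █
    (8,1)@(17, 3): e=[16,25,-3] → ·
    (3,2)@(7, 5): e=[8,3,27] → █
    (4,2)@(9, 5): e=[4,11,23] → █
    (5,2)@(11, 5): e=[0,19,19] → ·  [on edge]
    (6,2)@(13, 5): e=[-4,27,15] → ·
    (7,2)@(15, 5): e=[-8,35,11] → ·
    (3,3)@(7, 7): e=[-20,21,37] → ·
    (4,3)@(9, 7): e=[-24,29,33] → ·
  covered (5 px):
    · · · · · · · · · ·
    · · · · · █ █ █ · ·
    · · · █ █ · · · · ·
    · · · · · · · · · ·
T1:
  2·area = 78  (B↔C swapped to make it positive)
  edge (0, 2)→(13, 2): d=(13,0) top-left  bias=+0
  edge (13, 2)→(18, 8): d=(5,6) right/bottom  bias=-1
  edge (18, 8)→(0, 2): d=(-18,-6) top-left  bias=+0
    (1,1)@(3, 3): e=[13,65,0] → █  [on edge]
    (2,1)@(5, 3): e=[13,53,12] → █
    (3,1)@(7, 3): e=[13,41,24] → █
    (4,1)@(9, 3): e=[13,29,36] → █
    (5,1)@(11, 3): e=[13,17,48] → █
    (6,1)@(13, 3): e=[13,5,60] → █
    (7,1)@(15, 3): e=[13,-7,72] → ·
    (1,2)@(3, 5): e=[39,75,-36] → ·
    (2,2)@(5, 5): e=[39,63,-24] → ·
    (3,2)@(7, 5): e=[39,51,-12] → ·
    (4,2)@(9, 5): e=[39,39,0] → █  [on edge]
    (7,2)@(15, 5): e=[39,3,36] → █
    (7,3)@(15, 7): e=[65,13,0] → █  [on edge]
  covered (12 px):
    · · · · · · · · · ·
    · █ █ █ █ █ █ · · ·
    · · · · █ █ █ █ · ·
    · · · · · · · █ █ ·
T2:
  2·area = 4
  edge (14, 2)→(14, 0): d=(0,-2) top-left  bias=+0
  edge (14, 0)→(16, 2): d=(2,2) right/bottom  bias=-1
  edge (16, 2)→(14, 2): d=(-2,0) right/bottom  bias=-1
    (7,0)@(15, 1): e=[2,0,2] → ·  [on edge]
    (8,1)@(17, 3): e=[6,0,-2] → ·  [on edge]
    (9,2)@(19, 5): e=[10,0,-6] → ·  [on edge]
  covered (0 px):
    · · · · · · · · · ·
    · · · · · · · · · ·
    · · · · · · · · · ·
    · · · · · · · · · ·

Result: 17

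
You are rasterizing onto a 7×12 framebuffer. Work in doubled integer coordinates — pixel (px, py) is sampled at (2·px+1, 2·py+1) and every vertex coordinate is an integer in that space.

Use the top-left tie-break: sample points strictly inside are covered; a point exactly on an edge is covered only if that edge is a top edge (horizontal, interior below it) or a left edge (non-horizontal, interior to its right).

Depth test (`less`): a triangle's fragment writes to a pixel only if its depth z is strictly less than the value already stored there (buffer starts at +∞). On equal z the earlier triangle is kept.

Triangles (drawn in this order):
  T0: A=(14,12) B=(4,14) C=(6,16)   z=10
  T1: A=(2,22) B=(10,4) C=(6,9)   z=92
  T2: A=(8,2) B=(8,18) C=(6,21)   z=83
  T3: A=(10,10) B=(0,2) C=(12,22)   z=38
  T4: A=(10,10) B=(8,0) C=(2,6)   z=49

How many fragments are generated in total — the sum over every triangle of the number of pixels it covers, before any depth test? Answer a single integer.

T0:
  2·area = 24  (B↔C swapped to make it positive)
  edge (14, 12)→(6, 16): d=(-8,4) right/bottom  bias=-1
  edge (6, 16)→(4, 14): d=(-2,-2) top-left  bias=+0
  edge (4, 14)→(14, 12): d=(10,-2) top-left  bias=+0
    (0,5)@(1, 11): e=[60,0,-36] → ·  [on edge]
    (1,6)@(3, 13): e=[36,0,-12] → ·  [on edge]
    (4,6)@(9, 13): e=[12,12,0] → █  [on edge]
    (5,6)@(11, 13): e=[4,16,4] → █
    (6,6)@(13, 13): e=[-4,20,8] → ·
    (2,7)@(5, 15): e=[12,0,12] → █  [on edge]
    (3,7)@(7, 15): e=[4,4,16] → █
    (4,7)@(9, 15): e=[-4,8,20] → ·
    (5,7)@(11, 15): e=[-12,12,24] → ·
    (2,8)@(5, 17): e=[-4,-4,32] → ·
    (3,8)@(7, 17): e=[-12,0,36] → ·  [on edge]
    (4,9)@(9, 19): e=[-36,0,60] → ·  [on edge]
    (5,10)@(11, 21): e=[-60,0,84] → ·  [on edge]
    (6,11)@(13, 23): e=[-84,0,108] → ·  [on edge]
  covered (4 px):
    · · · · · · ·
    · · · · · · ·
    · · · · · · ·
    · · · · · · ·
    · · · · · · ·
    · · · · · · ·
    · · · · █ █ ·
    · · █ █ · · ·
    · · · · · · ·
    · · · · · · ·
    · · · · · · ·
    · · · · · · ·
T1:
  2·area = 32  (B↔C swapped to make it positive)
  edge (2, 22)→(6, 9): d=(4,-13) top-left  bias=+0
  edge (6, 9)→(10, 4): d=(4,-5) top-left  bias=+0
  edge (10, 4)→(2, 22): d=(-8,18) right/bottom  bias=-1
    (3,4)@(7, 9): e=[13,5,14] → █
    (4,4)@(9, 9): e=[39,15,-22] → ·
    (3,5)@(7, 11): e=[21,13,-2] → ·
    (2,6)@(5, 13): e=[3,11,18] → █
    (3,6)@(7, 13): e=[29,21,-18] → ·
    (2,7)@(5, 15): e=[11,19,2] → █
    (3,7)@(7, 15): e=[37,29,-34] → ·
    (2,8)@(5, 17): e=[19,27,-14] → ·
    (1,9)@(3, 19): e=[1,25,6] → █
    (2,9)@(5, 19): e=[27,35,-30] → ·
    (1,10)@(3, 21): e=[9,33,-10] → ·
  covered (4 px):
    · · · · · · ·
    · · · · · · ·
    · · · · · · ·
    · · · · · · ·
    · · · █ · · ·
    · · · · · · ·
    · · █ · · · ·
    · · █ · · · ·
    · · · · · · ·
    · █ · · · · ·
    · · · · · · ·
    · · · · · · ·
T2:
  2·area = 32
  edge (8, 2)→(8, 18): d=(0,16) right/bottom  bias=-1
  edge (8, 18)→(6, 21): d=(-2,3) right/bottom  bias=-1
  edge (6, 21)→(8, 2): d=(2,-19) top-left  bias=+0
    (3,6)@(7, 13): e=[16,13,3] → █
    (4,6)@(9, 13): e=[-16,7,41] → ·
    (3,7)@(7, 15): e=[16,9,7] → █
    (4,7)@(9, 15): e=[-16,3,45] → ·
    (3,8)@(7, 17): e=[16,5,11] → █
    (4,8)@(9, 17): e=[-16,-1,49] → ·
    (3,9)@(7, 19): e=[16,1,15] → █
    (4,9)@(9, 19): e=[-16,-5,53] → ·
    (3,10)@(7, 21): e=[16,-3,19] → ·
  covered (4 px):
    · · · · · · ·
    · · · · · · ·
    · · · · · · ·
    · · · · · · ·
    · · · · · · ·
    · · · · · · ·
    · · · █ · · ·
    · · · █ · · ·
    · · · █ · · ·
    · · · █ · · ·
    · · · · · · ·
    · · · · · · ·
T3:
  2·area = 104  (B↔C swapped to make it positive)
  edge (10, 10)→(12, 22): d=(2,12) right/bottom  bias=-1
  edge (12, 22)→(0, 2): d=(-12,-20) top-left  bias=+0
  edge (0, 2)→(10, 10): d=(10,8) right/bottom  bias=-1
    (0,1)@(1, 3): e=[94,8,2] → █
    (1,1)@(3, 3): e=[70,48,-14] → ·
    (0,2)@(1, 5): e=[98,-16,22] → ·
    (1,2)@(3, 5): e=[74,24,6] → █
    (2,2)@(5, 5): e=[50,64,-10] → ·
    (1,3)@(3, 7): e=[78,0,26] → █  [on edge]
    (2,3)@(5, 7): e=[54,40,10] → █
    (3,3)@(7, 7): e=[30,80,-6] → ·
    (1,4)@(3, 9): e=[82,-24,46] → ·
    (2,4)@(5, 9): e=[58,16,30] → █
    (3,4)@(7, 9): e=[34,56,14] → █
    (4,4)@(9, 9): e=[10,96,-2] → ·
    (4,8)@(9, 17): e=[26,0,78] → █  [on edge]
  covered (14 px):
    · · · · · · ·
    █ · · · · · ·
    · █ · · · · ·
    · █ █ · · · ·
    · · █ █ · · ·
    · · · █ █ · ·
    · · · █ █ · ·
    · · · · █ · ·
    · · · · █ █ ·
    · · · · · █ ·
    · · · · · · ·
    · · · · · · ·
T4:
  2·area = 72  (B↔C swapped to make it positive)
  edge (10, 10)→(2, 6): d=(-8,-4) top-left  bias=+0
  edge (2, 6)→(8, 0): d=(6,-6) top-left  bias=+0
  edge (8, 0)→(10, 10): d=(2,10) right/bottom  bias=-1
    (3,0)@(7, 1): e=[60,0,12] → █  [on edge]
    (4,0)@(9, 1): e=[68,12,-8] → ·
    (2,1)@(5, 3): e=[36,0,36] → █  [on edge]
    (4,1)@(9, 3): e=[52,24,-4] → ·
    (1,2)@(3, 5): e=[12,0,60] → █  [on edge]
    (4,2)@(9, 5): e=[36,36,0] → ·  [on edge]
    (0,3)@(1, 7): e=[-12,0,84] → ·  [on edge]
    (1,3)@(3, 7): e=[-4,12,64] → ·
    (2,3)@(5, 7): e=[4,24,44] → █
    (4,3)@(9, 7): e=[20,48,4] → █
    (5,3)@(11, 7): e=[28,60,-16] → ·
    (2,4)@(5, 9): e=[-12,36,48] → ·
    (5,7)@(11, 15): e=[-36,108,0] → ·  [on edge]
  covered (10 px):
    · · · █ · · ·
    · · █ █ · · ·
    · █ █ █ · · ·
    · · █ █ █ · ·
    · · · · █ · ·
    · · · · · · ·
    · · · · · · ·
    · · · · · · ·
    · · · · · · ·
    · · · · · · ·
    · · · · · · ·
    · · · · · · ·

Answer: 36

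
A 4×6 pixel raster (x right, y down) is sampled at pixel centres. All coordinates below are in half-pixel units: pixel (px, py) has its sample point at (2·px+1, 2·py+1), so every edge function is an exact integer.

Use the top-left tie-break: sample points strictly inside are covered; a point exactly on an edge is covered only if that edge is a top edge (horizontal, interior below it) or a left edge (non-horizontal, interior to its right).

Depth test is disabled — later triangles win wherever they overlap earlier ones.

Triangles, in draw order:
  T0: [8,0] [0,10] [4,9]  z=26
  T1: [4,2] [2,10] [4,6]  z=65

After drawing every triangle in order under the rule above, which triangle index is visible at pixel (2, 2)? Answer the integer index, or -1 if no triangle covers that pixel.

T0:
  2·area = 32  (B↔C swapped to make it positive)
  edge (8, 0)→(4, 9): d=(-4,9) right/bottom  bias=-1
  edge (4, 9)→(0, 10): d=(-4,1) right/bottom  bias=-1
  edge (0, 10)→(8, 0): d=(8,-10) top-left  bias=+0
    (2,2)@(5, 5): e=[7,15,10] → █
    (3,2)@(7, 5): e=[-11,13,30] → ·
    (1,3)@(3, 7): e=[17,9,6] → █
    (2,3)@(5, 7): e=[-1,7,26] → ·
    (0,4)@(1, 9): e=[27,3,2] → █
    (2,4)@(5, 9): e=[-9,-1,42] → ·
    (0,5)@(1, 11): e=[19,-5,18] → ·
    (1,5)@(3, 11): e=[1,-7,38] → ·
  covered (4 px):
    · · · ·
    · · · ·
    · · █ ·
    · █ · ·
    █ █ · ·
    · · · ·
T1:
  2·area = 8  (B↔C swapped to make it positive)
  edge (4, 2)→(4, 6): d=(0,4) right/bottom  bias=-1
  edge (4, 6)→(2, 10): d=(-2,4) right/bottom  bias=-1
  edge (2, 10)→(4, 2): d=(2,-8) top-left  bias=+0
    (1,3)@(3, 7): e=[4,2,2] → █
    (2,3)@(5, 7): e=[-4,-6,18] → ·
    (1,4)@(3, 9): e=[4,-2,6] → ·
  covered (1 px):
    · · · ·
    · · · ·
    · · · ·
    · █ · ·
    · · · ·
    · · · ·

Z-buffer (winner per pixel, '.' = empty):
  . . . .
  . . . .
  . . 0 .
  . 1 . .
  0 0 . .
  . . . .

Final: 0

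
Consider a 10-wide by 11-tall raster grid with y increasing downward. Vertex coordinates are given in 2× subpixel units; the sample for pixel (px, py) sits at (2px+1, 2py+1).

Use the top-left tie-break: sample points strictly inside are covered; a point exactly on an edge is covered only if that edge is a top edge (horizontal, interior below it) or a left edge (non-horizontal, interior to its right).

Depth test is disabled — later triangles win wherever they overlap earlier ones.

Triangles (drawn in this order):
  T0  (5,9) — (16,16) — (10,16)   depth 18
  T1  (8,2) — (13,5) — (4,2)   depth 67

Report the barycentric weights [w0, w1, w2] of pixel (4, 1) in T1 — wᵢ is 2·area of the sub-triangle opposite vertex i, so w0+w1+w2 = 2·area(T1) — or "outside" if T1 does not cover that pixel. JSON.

T0:
  2·area = 42
  edge (5, 9)→(16, 16): d=(11,7) right/bottom  bias=-1
  edge (16, 16)→(10, 16): d=(-6,0) right/bottom  bias=-1
  edge (10, 16)→(5, 9): d=(-5,-7) top-left  bias=+0
    (2,4)@(5, 9): e=[0,42,0] → ·  [on edge]
    (3,5)@(7, 11): e=[8,30,4] → █
    (4,5)@(9, 11): e=[-6,30,18] → ·
    (3,6)@(7, 13): e=[30,18,-6] → ·
    (4,6)@(9, 13): e=[16,18,8] → █
    (5,6)@(11, 13): e=[2,18,22] → █
    (6,6)@(13, 13): e=[-12,18,36] → ·
    (4,7)@(9, 15): e=[38,6,-2] → ·
    (5,7)@(11, 15): e=[24,6,12] → █
    (6,7)@(13, 15): e=[10,6,26] → █
    (7,7)@(15, 15): e=[-4,6,40] → ·
    (5,8)@(11, 17): e=[46,-6,2] → ·
  covered (5 px):
    · · · · · · · · · ·
    · · · · · · · · · ·
    · · · · · · · · · ·
    · · · · · · · · · ·
    · · · · · · · · · ·
    · · · █ · · · · · ·
    · · · · █ █ · · · ·
    · · · · · █ █ · · ·
    · · · · · · · · · ·
    · · · · · · · · · ·
    · · · · · · · · · ·
T1:
  2·area = 12
  edge (8, 2)→(13, 5): d=(5,3) right/bottom  bias=-1
  edge (13, 5)→(4, 2): d=(-9,-3) top-left  bias=+0
  edge (4, 2)→(8, 2): d=(4,0) top-left  bias=+0
    (0,0)@(1, 1): e=[16,0,-4] → ·  [on edge]
    (3,1)@(7, 3): e=[8,0,4] → █  [on edge]
    (4,1)@(9, 3): e=[2,6,4] → █
    (5,1)@(11, 3): e=[-4,12,4] → ·
    (3,2)@(7, 5): e=[18,-18,12] → ·
    (4,2)@(9, 5): e=[12,-12,12] → ·
    (6,2)@(13, 5): e=[0,0,12] → ·  [on edge]
    (9,3)@(19, 7): e=[-8,0,20] → ·  [on edge]
  covered (2 px):
    · · · · · · · · · ·
    · · · █ █ · · · · ·
    · · · · · · · · · ·
    · · · · · · · · · ·
    · · · · · · · · · ·
    · · · · · · · · · ·
    · · · · · · · · · ·
    · · · · · · · · · ·
    · · · · · · · · · ·
    · · · · · · · · · ·
    · · · · · · · · · ·

Result: [6,4,2]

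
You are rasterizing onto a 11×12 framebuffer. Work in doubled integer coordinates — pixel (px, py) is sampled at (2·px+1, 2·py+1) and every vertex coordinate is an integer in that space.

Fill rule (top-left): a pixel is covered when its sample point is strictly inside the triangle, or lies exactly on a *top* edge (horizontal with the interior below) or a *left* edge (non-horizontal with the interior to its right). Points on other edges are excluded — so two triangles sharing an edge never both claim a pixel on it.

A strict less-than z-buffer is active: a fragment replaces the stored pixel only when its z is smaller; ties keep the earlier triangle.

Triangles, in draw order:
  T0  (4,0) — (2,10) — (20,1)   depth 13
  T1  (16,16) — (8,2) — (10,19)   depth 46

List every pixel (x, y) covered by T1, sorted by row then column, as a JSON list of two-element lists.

T0:
  2·area = 162  (B↔C swapped to make it positive)
  edge (4, 0)→(20, 1): d=(16,1) right/bottom  bias=-1
  edge (20, 1)→(2, 10): d=(-18,9) right/bottom  bias=-1
  edge (2, 10)→(4, 0): d=(2,-10) top-left  bias=+0
    (2,0)@(5, 1): e=[15,135,12] → █
    (3,0)@(7, 1): e=[13,117,32] → █
    (4,0)@(9, 1): e=[11,99,52] → █
    (5,0)@(11, 1): e=[9,81,72] → █
    (6,0)@(13, 1): e=[7,63,92] → █
    (7,0)@(15, 1): e=[5,45,112] → █
    (8,0)@(17, 1): e=[3,27,132] → █
    (9,0)@(19, 1): e=[1,9,152] → █
    (10,0)@(21, 1): e=[-1,-9,172] → ·
    (2,1)@(5, 3): e=[47,99,16] → █
    (8,1)@(17, 3): e=[35,-9,136] → ·
    (9,1)@(19, 3): e=[33,-27,156] → ·
    (1,2)@(3, 5): e=[81,81,0] → █  [on edge]
    (0,7)@(1, 15): e=[243,-81,0] → ·  [on edge]
  covered (23 px):
    · · █ █ █ █ █ █ █ █ ·
    · · █ █ █ █ █ █ · · ·
    · █ █ █ █ █ · · · · ·
    · █ █ █ · · · · · · ·
    · █ · · · · · · · · ·
    · · · · · · · · · · ·
    · · · · · · · · · · ·
    · · · · · · · · · · ·
    · · · · · · · · · · ·
    · · · · · · · · · · ·
    · · · · · · · · · · ·
    · · · · · · · · · · ·
T1:
  2·area = 108  (B↔C swapped to make it positive)
  edge (16, 16)→(10, 19): d=(-6,3) right/bottom  bias=-1
  edge (10, 19)→(8, 2): d=(-2,-17) top-left  bias=+0
  edge (8, 2)→(16, 16): d=(8,14) right/bottom  bias=-1
    (4,2)@(9, 5): e=[87,11,10] → █
    (5,2)@(11, 5): e=[81,45,-18] → ·
    (4,3)@(9, 7): e=[75,7,26] → █
    (5,3)@(11, 7): e=[69,41,-2] → ·
    (4,4)@(9, 9): e=[63,3,42] → █
    (5,4)@(11, 9): e=[57,37,14] → █
    (6,4)@(13, 9): e=[51,71,-14] → ·
    (4,5)@(9, 11): e=[51,-1,58] → ·
    (5,5)@(11, 11): e=[45,33,30] → █
    (6,5)@(13, 11): e=[39,67,2] → █
    (7,5)@(15, 11): e=[33,101,-26] → ·
    (5,6)@(11, 13): e=[33,29,46] → █
  covered (13 px):
    · · · · · · · · · · ·
    · · · · · · · · · · ·
    · · · · █ · · · · · ·
    · · · · █ · · · · · ·
    · · · · █ █ · · · · ·
    · · · · · █ █ · · · ·
    · · · · · █ █ · · · ·
    · · · · · █ █ █ · · ·
    · · · · · █ █ · · · ·
    · · · · · · · · · · ·
    · · · · · · · · · · ·
    · · · · · · · · · · ·

Answer: [[4,2],[4,3],[4,4],[5,4],[5,5],[6,5],[5,6],[6,6],[5,7],[6,7],[7,7],[5,8],[6,8]]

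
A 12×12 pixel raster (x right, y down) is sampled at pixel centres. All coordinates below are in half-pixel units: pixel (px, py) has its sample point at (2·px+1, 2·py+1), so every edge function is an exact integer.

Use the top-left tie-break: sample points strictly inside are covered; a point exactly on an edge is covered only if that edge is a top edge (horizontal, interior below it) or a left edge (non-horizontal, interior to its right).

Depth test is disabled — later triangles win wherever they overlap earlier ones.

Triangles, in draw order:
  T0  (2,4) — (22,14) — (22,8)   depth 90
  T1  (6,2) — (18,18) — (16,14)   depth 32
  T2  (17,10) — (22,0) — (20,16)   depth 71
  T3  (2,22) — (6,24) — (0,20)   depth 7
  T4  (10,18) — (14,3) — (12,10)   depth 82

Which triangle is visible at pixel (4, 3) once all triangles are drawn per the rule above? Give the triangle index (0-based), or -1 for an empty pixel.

T0:
  2·area = 120  (B↔C swapped to make it positive)
  edge (2, 4)→(22, 8): d=(20,4) right/bottom  bias=-1
  edge (22, 8)→(22, 14): d=(0,6) right/bottom  bias=-1
  edge (22, 14)→(2, 4): d=(-20,-10) top-left  bias=+0
    (2,2)@(5, 5): e=[8,102,10] → █
    (3,2)@(7, 5): e=[0,90,30] → ·  [on edge]
    (2,3)@(5, 7): e=[48,102,-30] → ·
    (4,3)@(9, 7): e=[32,78,10] → █
    (5,3)@(11, 7): e=[24,66,30] → █
    (6,3)@(13, 7): e=[16,54,50] → █
    (7,3)@(15, 7): e=[8,42,70] → █
    (8,3)@(17, 7): e=[0,30,90] → ·  [on edge]
    (4,4)@(9, 9): e=[72,78,-30] → ·
    (5,4)@(11, 9): e=[64,66,-10] → ·
    (6,4)@(13, 9): e=[56,54,10] → █
    (8,4)@(17, 9): e=[40,30,50] → █
  covered (14 px):
    · · · · · · · · · · · ·
    · · · · · · · · · · · ·
    · · █ · · · · · · · · ·
    · · · · █ █ █ █ · · · ·
    · · · · · · █ █ █ █ █ ·
    · · · · · · · · █ █ █ ·
    · · · · · · · · · · █ ·
    · · · · · · · · · · · ·
    · · · · · · · · · · · ·
    · · · · · · · · · · · ·
    · · · · · · · · · · · ·
    · · · · · · · · · · · ·
T1:
  2·area = 16  (B↔C swapped to make it positive)
  edge (6, 2)→(16, 14): d=(10,12) right/bottom  bias=-1
  edge (16, 14)→(18, 18): d=(2,4) right/bottom  bias=-1
  edge (18, 18)→(6, 2): d=(-12,-16) top-left  bias=+0
    (6,5)@(13, 11): e=[6,6,4] → █
    (7,5)@(15, 11): e=[-18,-2,36] → ·
    (6,6)@(13, 13): e=[26,10,-20] → ·
    (7,6)@(15, 13): e=[2,2,12] → █
    (8,6)@(17, 13): e=[-22,-6,44] → ·
    (7,7)@(15, 15): e=[22,6,-12] → ·
  covered (2 px):
    · · · · · · · · · · · ·
    · · · · · · · · · · · ·
    · · · · · · · · · · · ·
    · · · · · · · · · · · ·
    · · · · · · · · · · · ·
    · · · · · · █ · · · · ·
    · · · · · · · █ · · · ·
    · · · · · · · · · · · ·
    · · · · · · · · · · · ·
    · · · · · · · · · · · ·
    · · · · · · · · · · · ·
    · · · · · · · · · · · ·
T2:
  2·area = 60
  edge (17, 10)→(22, 0): d=(5,-10) top-left  bias=+0
  edge (22, 0)→(20, 16): d=(-2,16) right/bottom  bias=-1
  edge (20, 16)→(17, 10): d=(-3,-6) top-left  bias=+0
    (10,1)@(21, 3): e=[5,10,45] → █
    (11,1)@(23, 3): e=[25,-22,57] → ·
    (10,2)@(21, 5): e=[15,6,39] → █
    (11,2)@(23, 5): e=[35,-26,51] → ·
    (9,3)@(19, 7): e=[5,34,21] → █
    (11,3)@(23, 7): e=[45,-30,45] → ·
    (9,4)@(19, 9): e=[15,30,15] → █
    (10,4)@(21, 9): e=[35,-2,27] → ·
    (9,5)@(19, 11): e=[25,26,9] → █
    (10,5)@(21, 11): e=[45,-6,21] → ·
    (9,6)@(19, 13): e=[35,22,3] → █
    (10,6)@(21, 13): e=[55,-10,15] → ·
  covered (7 px):
    · · · · · · · · · · · ·
    · · · · · · · · · · █ ·
    · · · · · · · · · · █ ·
    · · · · · · · · · █ █ ·
    · · · · · · · · · █ · ·
    · · · · · · · · · █ · ·
    · · · · · · · · · █ · ·
    · · · · · · · · · · · ·
    · · · · · · · · · · · ·
    · · · · · · · · · · · ·
    · · · · · · · · · · · ·
    · · · · · · · · · · · ·
T3:
  2·area = 4  (B↔C swapped to make it positive)
  edge (2, 22)→(0, 20): d=(-2,-2) top-left  bias=+0
  edge (0, 20)→(6, 24): d=(6,4) right/bottom  bias=-1
  edge (6, 24)→(2, 22): d=(-4,-2) top-left  bias=+0
    (0,10)@(1, 21): e=[0,2,2] → █  [on edge]
    (1,10)@(3, 21): e=[4,-6,6] → ·
    (0,11)@(1, 23): e=[-4,14,-6] → ·
    (1,11)@(3, 23): e=[0,6,-2] → ·  [on edge]
  covered (1 px):
    · · · · · · · · · · · ·
    · · · · · · · · · · · ·
    · · · · · · · · · · · ·
    · · · · · · · · · · · ·
    · · · · · · · · · · · ·
    · · · · · · · · · · · ·
    · · · · · · · · · · · ·
    · · · · · · · · · · · ·
    · · · · · · · · · · · ·
    · · · · · · · · · · · ·
    █ · · · · · · · · · · ·
    · · · · · · · · · · · ·
T4:
  2·area = 2  (B↔C swapped to make it positive)
  edge (10, 18)→(12, 10): d=(2,-8) top-left  bias=+0
  edge (12, 10)→(14, 3): d=(2,-7) top-left  bias=+0
  edge (14, 3)→(10, 18): d=(-4,15) right/bottom  bias=-1
  covered (0 px):
    · · · · · · · · · · · ·
    · · · · · · · · · · · ·
    · · · · · · · · · · · ·
    · · · · · · · · · · · ·
    · · · · · · · · · · · ·
    · · · · · · · · · · · ·
    · · · · · · · · · · · ·
    · · · · · · · · · · · ·
    · · · · · · · · · · · ·
    · · · · · · · · · · · ·
    · · · · · · · · · · · ·
    · · · · · · · · · · · ·

Z-buffer (winner per pixel, '.' = empty):
  . . . . . . . . . . . .
  . . . . . . . . . . 2 .
  . . 0 . . . . . . . 2 .
  . . . . 0 0 0 0 . 2 2 .
  . . . . . . 0 0 0 2 0 .
  . . . . . . 1 . 0 2 0 .
  . . . . . . . 1 . 2 0 .
  . . . . . . . . . . . .
  . . . . . . . . . . . .
  . . . . . . . . . . . .
  3 . . . . . . . . . . .
  . . . . . . . . . . . .

Answer: 0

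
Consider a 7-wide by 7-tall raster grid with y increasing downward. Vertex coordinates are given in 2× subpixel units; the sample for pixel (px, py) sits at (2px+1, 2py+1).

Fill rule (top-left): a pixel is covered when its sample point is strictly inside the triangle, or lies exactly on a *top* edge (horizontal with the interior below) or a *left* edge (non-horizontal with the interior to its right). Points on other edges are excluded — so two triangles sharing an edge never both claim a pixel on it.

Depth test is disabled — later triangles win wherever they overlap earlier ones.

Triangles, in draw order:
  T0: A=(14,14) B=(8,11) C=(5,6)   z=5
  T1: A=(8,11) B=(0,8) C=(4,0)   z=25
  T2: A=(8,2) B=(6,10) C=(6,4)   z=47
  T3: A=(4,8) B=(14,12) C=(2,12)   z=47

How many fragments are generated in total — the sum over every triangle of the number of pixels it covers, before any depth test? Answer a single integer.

T0:
  2·area = 21
  edge (14, 14)→(8, 11): d=(-6,-3) top-left  bias=+0
  edge (8, 11)→(5, 6): d=(-3,-5) top-left  bias=+0
  edge (5, 6)→(14, 14): d=(9,8) right/bottom  bias=-1
    (3,4)@(7, 9): e=[9,1,11] → #
    (4,4)@(9, 9): e=[15,11,-5] → ·
    (3,5)@(7, 11): e=[-3,-5,29] → ·
    (4,5)@(9, 11): e=[3,5,13] → #
    (5,5)@(11, 11): e=[9,15,-3] → ·
    (4,6)@(9, 13): e=[-9,-1,31] → ·
  covered (2 px):
    · · · · · · ·
    · · · · · · ·
    · · · · · · ·
    · · · · · · ·
    · · · # · · ·
    · · · · # · ·
    · · · · · · ·
T1:
  2·area = 76
  edge (8, 11)→(0, 8): d=(-8,-3) top-left  bias=+0
  edge (0, 8)→(4, 0): d=(4,-8) top-left  bias=+0
  edge (4, 0)→(8, 11): d=(4,11) right/bottom  bias=-1
    (1,1)@(3, 3): e=[49,4,23] → #
    (2,1)@(5, 3): e=[55,20,1] → #
    (3,1)@(7, 3): e=[61,36,-21] → ·
    (1,2)@(3, 5): e=[33,12,31] → #
    (3,2)@(7, 5): e=[45,44,-13] → ·
    (0,3)@(1, 7): e=[11,4,61] → #
    (3,3)@(7, 7): e=[29,52,-5] → ·
    (0,4)@(1, 9): e=[-5,12,69] → ·
    (1,4)@(3, 9): e=[1,28,47] → #
    (3,4)@(7, 9): e=[13,60,3] → #
    (4,4)@(9, 9): e=[19,76,-19] → ·
    (1,5)@(3, 11): e=[-15,36,55] → ·
  covered (10 px):
    · · · · · · ·
    · # # · · · ·
    · # # · · · ·
    # # # · · · ·
    · # # # · · ·
    · · · · · · ·
    · · · · · · ·
T2:
  2·area = 12
  edge (8, 2)→(6, 10): d=(-2,8) right/bottom  bias=-1
  edge (6, 10)→(6, 4): d=(0,-6) top-left  bias=+0
  edge (6, 4)→(8, 2): d=(2,-2) top-left  bias=+0
    (4,0)@(9, 1): e=[-6,18,0] → ·  [on edge]
    (3,1)@(7, 3): e=[6,6,0] → #  [on edge]
    (4,1)@(9, 3): e=[-10,18,4] → ·
    (2,2)@(5, 5): e=[18,-6,0] → ·  [on edge]
    (3,2)@(7, 5): e=[2,6,4] → #
    (4,2)@(9, 5): e=[-14,18,8] → ·
    (1,3)@(3, 7): e=[30,-18,0] → ·  [on edge]
    (3,3)@(7, 7): e=[-2,6,8] → ·
    (0,4)@(1, 9): e=[42,-30,0] → ·  [on edge]
  covered (2 px):
    · · · · · · ·
    · · · # · · ·
    · · · # · · ·
    · · · · · · ·
    · · · · · · ·
    · · · · · · ·
    · · · · · · ·
T3:
  2·area = 48
  edge (4, 8)→(14, 12): d=(10,4) right/bottom  bias=-1
  edge (14, 12)→(2, 12): d=(-12,0) right/bottom  bias=-1
  edge (2, 12)→(4, 8): d=(2,-4) top-left  bias=+0
    (2,4)@(5, 9): e=[6,36,6] → #
    (3,4)@(7, 9): e=[-2,36,14] → ·
    (1,5)@(3, 11): e=[34,12,2] → #
    (3,5)@(7, 11): e=[18,12,18] → #
    (4,5)@(9, 11): e=[10,12,26] → #
    (5,5)@(11, 11): e=[2,12,34] → #
    (6,5)@(13, 11): e=[-6,12,42] → ·
    (1,6)@(3, 13): e=[54,-12,6] → ·
    (2,6)@(5, 13): e=[46,-12,14] → ·
    (3,6)@(7, 13): e=[38,-12,22] → ·
    (4,6)@(9, 13): e=[30,-12,30] → ·
    (5,6)@(11, 13): e=[22,-12,38] → ·
  covered (6 px):
    · · · · · · ·
    · · · · · · ·
    · · · · · · ·
    · · · · · · ·
    · · # · · · ·
    · # # # # # ·
    · · · · · · ·

Final: 20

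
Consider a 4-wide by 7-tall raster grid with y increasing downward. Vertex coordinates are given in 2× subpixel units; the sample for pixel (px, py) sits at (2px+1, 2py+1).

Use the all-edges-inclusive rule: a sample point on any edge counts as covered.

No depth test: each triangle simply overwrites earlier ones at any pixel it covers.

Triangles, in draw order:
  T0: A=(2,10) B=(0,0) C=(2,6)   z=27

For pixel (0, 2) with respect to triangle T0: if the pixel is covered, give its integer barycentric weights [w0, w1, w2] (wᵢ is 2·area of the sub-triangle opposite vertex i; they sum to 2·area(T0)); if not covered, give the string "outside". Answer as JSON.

T0:
  2·area = 8
  edge (2, 10)→(0, 0): d=(-2,-10) inclusive
  edge (0, 0)→(2, 6): d=(2,6) inclusive
  edge (2, 6)→(2, 10): d=(0,4) inclusive
    (0,1)@(1, 3): e=[4,0,4] → X  [on edge]
    (1,1)@(3, 3): e=[24,-12,-4] → .
    (0,2)@(1, 5): e=[0,4,4] → X  [on edge]
    (1,2)@(3, 5): e=[20,-8,-4] → .
    (0,3)@(1, 7): e=[-4,8,4] → .
    (1,4)@(3, 9): e=[12,0,-4] → .  [on edge]
  covered (2 px):
    . . . .
    X . . .
    X . . .
    . . . .
    . . . .
    . . . .
    . . . .

Final: [4,4,0]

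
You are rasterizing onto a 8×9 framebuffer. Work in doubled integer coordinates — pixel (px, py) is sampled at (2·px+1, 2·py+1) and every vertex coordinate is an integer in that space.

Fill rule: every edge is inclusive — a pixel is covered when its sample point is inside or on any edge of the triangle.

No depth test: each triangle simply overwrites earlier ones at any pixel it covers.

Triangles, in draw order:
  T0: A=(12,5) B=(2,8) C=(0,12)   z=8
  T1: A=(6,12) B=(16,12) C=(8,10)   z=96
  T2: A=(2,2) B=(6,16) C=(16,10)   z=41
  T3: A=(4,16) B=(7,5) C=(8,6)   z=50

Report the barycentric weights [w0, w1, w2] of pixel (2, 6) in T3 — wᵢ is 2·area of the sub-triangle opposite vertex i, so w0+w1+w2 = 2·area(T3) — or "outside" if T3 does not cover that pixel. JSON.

T0:
  2·area = 34  (B↔C swapped to make it positive)
  edge (12, 5)→(0, 12): d=(-12,7) inclusive
  edge (0, 12)→(2, 8): d=(2,-4) inclusive
  edge (2, 8)→(12, 5): d=(10,-3) inclusive
    (3,3)@(7, 7): e=[11,18,5] → X
    (4,3)@(9, 7): e=[-3,26,11] → .
    (1,4)@(3, 9): e=[15,6,13] → X
    (2,4)@(5, 9): e=[1,14,19] → X
    (3,4)@(7, 9): e=[-13,22,25] → .
    (0,5)@(1, 11): e=[5,2,27] → X
    (1,5)@(3, 11): e=[-9,10,33] → .
    (2,5)@(5, 11): e=[-23,18,39] → .
    (0,6)@(1, 13): e=[-19,6,47] → .
  covered (4 px):
    . . . . . . . .
    . . . . . . . .
    . . . . . . . .
    . . . X . . . .
    . X X . . . . .
    X . . . . . . .
    . . . . . . . .
    . . . . . . . .
    . . . . . . . .
T1:
  2·area = 20  (B↔C swapped to make it positive)
  edge (6, 12)→(8, 10): d=(2,-2) inclusive
  edge (8, 10)→(16, 12): d=(8,2) inclusive
  edge (16, 12)→(6, 12): d=(-10,0) inclusive
    (7,1)@(15, 3): e=[0,-70,90] → .  [on edge]
    (6,2)@(13, 5): e=[0,-50,70] → .  [on edge]
    (5,3)@(11, 7): e=[0,-30,50] → .  [on edge]
    (4,4)@(9, 9): e=[0,-10,30] → .  [on edge]
    (3,5)@(7, 11): e=[0,10,10] → X  [on edge]
    (4,5)@(9, 11): e=[4,6,10] → X
    (5,5)@(11, 11): e=[8,2,10] → X
    (6,5)@(13, 11): e=[12,-2,10] → .
    (2,6)@(5, 13): e=[0,30,-10] → .  [on edge]
    (3,6)@(7, 13): e=[4,26,-10] → .
    (4,6)@(9, 13): e=[8,22,-10] → .
    (5,6)@(11, 13): e=[12,18,-10] → .
    (1,7)@(3, 15): e=[0,50,-30] → .  [on edge]
    (0,8)@(1, 17): e=[0,70,-50] → .  [on edge]
  covered (3 px):
    . . . . . . . .
    . . . . . . . .
    . . . . . . . .
    . . . . . . . .
    . . . . . . . .
    . . . X X X . .
    . . . . . . . .
    . . . . . . . .
    . . . . . . . .
T2:
  2·area = 164  (B↔C swapped to make it positive)
  edge (2, 2)→(16, 10): d=(14,8) inclusive
  edge (16, 10)→(6, 16): d=(-10,6) inclusive
  edge (6, 16)→(2, 2): d=(-4,-14) inclusive
    (1,1)@(3, 3): e=[6,148,10] → X
    (2,1)@(5, 3): e=[-10,136,38] → .
    (1,2)@(3, 5): e=[34,128,2] → X
    (2,2)@(5, 5): e=[18,116,30] → X
    (3,2)@(7, 5): e=[2,104,58] → X
    (4,2)@(9, 5): e=[-14,92,86] → .
    (1,3)@(3, 7): e=[62,108,-6] → .
    (2,3)@(5, 7): e=[46,96,22] → X
    (4,3)@(9, 7): e=[14,72,78] → X
    (5,3)@(11, 7): e=[-2,60,106] → .
    (2,4)@(5, 9): e=[74,76,14] → X
    (5,4)@(11, 9): e=[26,40,98] → X
    (5,6)@(11, 13): e=[82,0,82] → X  [on edge]
  covered (21 px):
    . . . . . . . .
    . X . . . . . .
    . X X X . . . .
    . . X X X . . .
    . . X X X X X .
    . . X X X X X .
    . . . X X X . .
    . . . X . . . .
    . . . . . . . .
T3:
  2·area = 14
  edge (4, 16)→(7, 5): d=(3,-11) inclusive
  edge (7, 5)→(8, 6): d=(1,1) inclusive
  edge (8, 6)→(4, 16): d=(-4,10) inclusive
    (1,0)@(3, 1): e=[-56,0,70] → .  [on edge]
    (2,1)@(5, 3): e=[-28,0,42] → .  [on edge]
    (3,2)@(7, 5): e=[0,0,14] → X  [on edge]
    (4,2)@(9, 5): e=[22,-2,-6] → .
    (3,3)@(7, 7): e=[6,2,6] → X
    (4,3)@(9, 7): e=[28,0,-14] → .  [on edge]
    (3,4)@(7, 9): e=[12,4,-2] → .
    (5,4)@(11, 9): e=[56,0,-42] → .  [on edge]
    (6,5)@(13, 11): e=[84,0,-70] → .  [on edge]
    (2,6)@(5, 13): e=[2,10,2] → X
    (3,6)@(7, 13): e=[24,8,-18] → .
    (7,6)@(15, 13): e=[112,0,-98] → .  [on edge]
  covered (3 px):
    . . . . . . . .
    . . . . . . . .
    . . . X . . . .
    . . . X . . . .
    . . . . . . . .
    . . . . . . . .
    . . X . . . . .
    . . . . . . . .
    . . . . . . . .

Answer: [10,2,2]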